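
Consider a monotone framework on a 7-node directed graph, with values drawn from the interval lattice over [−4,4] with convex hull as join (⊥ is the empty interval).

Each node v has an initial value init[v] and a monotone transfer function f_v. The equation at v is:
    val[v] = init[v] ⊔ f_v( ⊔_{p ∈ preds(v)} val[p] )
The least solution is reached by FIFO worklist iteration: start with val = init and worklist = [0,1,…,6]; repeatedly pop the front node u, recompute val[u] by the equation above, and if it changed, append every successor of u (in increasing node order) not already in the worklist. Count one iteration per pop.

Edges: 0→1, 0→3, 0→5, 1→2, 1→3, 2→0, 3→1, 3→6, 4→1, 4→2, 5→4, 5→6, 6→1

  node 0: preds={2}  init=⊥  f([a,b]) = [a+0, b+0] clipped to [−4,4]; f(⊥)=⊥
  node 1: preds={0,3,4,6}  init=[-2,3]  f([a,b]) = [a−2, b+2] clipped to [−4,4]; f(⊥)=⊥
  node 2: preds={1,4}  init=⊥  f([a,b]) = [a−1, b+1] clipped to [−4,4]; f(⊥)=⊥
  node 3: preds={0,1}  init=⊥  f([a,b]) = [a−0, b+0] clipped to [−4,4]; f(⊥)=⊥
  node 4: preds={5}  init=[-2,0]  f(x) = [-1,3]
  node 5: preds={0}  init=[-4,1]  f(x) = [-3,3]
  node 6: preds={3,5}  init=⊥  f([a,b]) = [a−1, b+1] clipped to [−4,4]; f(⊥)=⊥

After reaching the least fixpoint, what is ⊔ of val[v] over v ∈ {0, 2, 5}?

Iteration log — 15 steps:
  step 1. node 0  ⊔preds=⊥  new=⊥  stable
  step 2. node 1  ⊔preds=[-2,0]  new=[-4,3]  old=[-2,3]  +wl: 
  step 3. node 2  ⊔preds=[-4,3]  new=[-4,4]  old=⊥  +wl: 0
  step 4. node 3  ⊔preds=[-4,3]  new=[-4,3]  old=⊥  +wl: 1
  step 5. node 4  ⊔preds=[-4,1]  new=[-2,3]  old=[-2,0]  +wl: 2
  step 6. node 5  ⊔preds=⊥  new=[-4,3]  old=[-4,1]  +wl: 4
  step 7. node 6  ⊔preds=[-4,3]  new=[-4,4]  old=⊥  +wl: 
  step 8. node 0  ⊔preds=[-4,4]  new=[-4,4]  old=⊥  +wl: 3,5
  step 9. node 1  ⊔preds=[-4,4]  new=[-4,4]  old=[-4,3]  +wl: 
  step 10. node 2  ⊔preds=[-4,4]  new=[-4,4]  stable
  step 11. node 4  ⊔preds=[-4,3]  new=[-2,3]  stable
  step 12. node 3  ⊔preds=[-4,4]  new=[-4,4]  old=[-4,3]  +wl: 1,6
  step 13. node 5  ⊔preds=[-4,4]  new=[-4,3]  stable
  step 14. node 1  ⊔preds=[-4,4]  new=[-4,4]  stable
  step 15. node 6  ⊔preds=[-4,4]  new=[-4,4]  stable

Least fixpoint reached:
  node 0: [-4,4]
  node 1: [-4,4]
  node 2: [-4,4]
  node 3: [-4,4]
  node 4: [-2,3]
  node 5: [-4,3]
  node 6: [-4,4]

[-4,4]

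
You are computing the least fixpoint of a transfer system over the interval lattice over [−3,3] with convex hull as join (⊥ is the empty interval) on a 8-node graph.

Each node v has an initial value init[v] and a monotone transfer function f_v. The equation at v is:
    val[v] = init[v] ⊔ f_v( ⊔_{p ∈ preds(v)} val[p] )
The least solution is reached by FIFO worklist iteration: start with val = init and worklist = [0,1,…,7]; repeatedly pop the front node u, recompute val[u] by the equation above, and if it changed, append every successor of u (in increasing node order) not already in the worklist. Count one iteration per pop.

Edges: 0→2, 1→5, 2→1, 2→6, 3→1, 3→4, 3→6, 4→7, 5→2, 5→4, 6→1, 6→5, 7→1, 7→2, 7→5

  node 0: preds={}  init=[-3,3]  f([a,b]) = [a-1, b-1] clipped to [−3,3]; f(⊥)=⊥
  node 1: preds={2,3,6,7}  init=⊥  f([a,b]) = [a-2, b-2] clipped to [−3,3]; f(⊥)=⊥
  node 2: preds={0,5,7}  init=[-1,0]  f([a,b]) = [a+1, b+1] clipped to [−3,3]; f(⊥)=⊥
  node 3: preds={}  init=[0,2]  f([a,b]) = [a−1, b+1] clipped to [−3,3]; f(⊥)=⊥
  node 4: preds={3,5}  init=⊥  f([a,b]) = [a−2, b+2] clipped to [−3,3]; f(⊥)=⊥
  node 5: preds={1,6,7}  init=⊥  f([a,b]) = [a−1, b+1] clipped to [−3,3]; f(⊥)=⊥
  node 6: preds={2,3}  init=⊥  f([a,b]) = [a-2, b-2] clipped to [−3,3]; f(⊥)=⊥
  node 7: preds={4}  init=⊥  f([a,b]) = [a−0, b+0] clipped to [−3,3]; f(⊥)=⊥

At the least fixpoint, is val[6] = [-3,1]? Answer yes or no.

yes

Iteration log — 17 steps:
  step 1. node 0  ⊔preds=⊥  new=[-3,3]  stable
  step 2. node 1  ⊔preds=[-1,2]  new=[-3,0]  old=⊥  +wl: 
  step 3. node 2  ⊔preds=[-3,3]  new=[-2,3]  old=[-1,0]  +wl: 1
  step 4. node 3  ⊔preds=⊥  new=[0,2]  stable
  step 5. node 4  ⊔preds=[0,2]  new=[-2,3]  old=⊥  +wl: 
  step 6. node 5  ⊔preds=[-3,0]  new=[-3,1]  old=⊥  +wl: 2,4
  step 7. node 6  ⊔preds=[-2,3]  new=[-3,1]  old=⊥  +wl: 5
  step 8. node 7  ⊔preds=[-2,3]  new=[-2,3]  old=⊥  +wl: 
  step 9. node 1  ⊔preds=[-3,3]  new=[-3,1]  old=[-3,0]  +wl: 
  step 10. node 2  ⊔preds=[-3,3]  new=[-2,3]  stable
  step 11. node 4  ⊔preds=[-3,2]  new=[-3,3]  old=[-2,3]  +wl: 7
  step 12. node 5  ⊔preds=[-3,3]  new=[-3,3]  old=[-3,1]  +wl: 2,4
  step 13. node 7  ⊔preds=[-3,3]  new=[-3,3]  old=[-2,3]  +wl: 1,5
  step 14. node 2  ⊔preds=[-3,3]  new=[-2,3]  stable
  step 15. node 4  ⊔preds=[-3,3]  new=[-3,3]  stable
  step 16. node 1  ⊔preds=[-3,3]  new=[-3,1]  stable
  step 17. node 5  ⊔preds=[-3,3]  new=[-3,3]  stable

Least fixpoint reached:
  node 0: [-3,3]
  node 1: [-3,1]
  node 2: [-2,3]
  node 3: [0,2]
  node 4: [-3,3]
  node 5: [-3,3]
  node 6: [-3,1]
  node 7: [-3,3]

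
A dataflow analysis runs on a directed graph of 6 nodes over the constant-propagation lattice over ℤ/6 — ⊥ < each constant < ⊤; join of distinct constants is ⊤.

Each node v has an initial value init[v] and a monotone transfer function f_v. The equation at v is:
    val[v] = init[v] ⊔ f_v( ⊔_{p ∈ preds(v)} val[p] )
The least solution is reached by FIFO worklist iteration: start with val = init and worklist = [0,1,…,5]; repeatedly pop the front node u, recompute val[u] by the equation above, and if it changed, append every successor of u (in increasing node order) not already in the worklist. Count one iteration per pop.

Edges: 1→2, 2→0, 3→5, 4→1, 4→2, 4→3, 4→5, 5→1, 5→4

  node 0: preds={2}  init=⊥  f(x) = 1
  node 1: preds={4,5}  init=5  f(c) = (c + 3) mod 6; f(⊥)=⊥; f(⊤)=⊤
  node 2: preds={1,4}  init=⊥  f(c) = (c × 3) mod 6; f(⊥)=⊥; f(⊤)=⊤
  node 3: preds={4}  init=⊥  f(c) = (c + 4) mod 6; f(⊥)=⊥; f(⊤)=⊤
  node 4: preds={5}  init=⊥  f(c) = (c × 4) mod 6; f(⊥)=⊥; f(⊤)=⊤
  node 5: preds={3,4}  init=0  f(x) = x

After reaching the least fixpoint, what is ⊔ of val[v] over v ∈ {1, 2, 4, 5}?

⊤

Iteration log — 17 steps:
  step 1. node 0  ⊔preds=⊥  new=1  old=⊥  +wl: 
  step 2. node 1  ⊔preds=0  new=⊤  old=5  +wl: 
  step 3. node 2  ⊔preds=⊤  new=⊤  old=⊥  +wl: 0
  step 4. node 3  ⊔preds=⊥  new=⊥  stable
  step 5. node 4  ⊔preds=0  new=0  old=⊥  +wl: 1,2,3
  step 6. node 5  ⊔preds=0  new=0  stable
  step 7. node 0  ⊔preds=⊤  new=1  stable
  step 8. node 1  ⊔preds=0  new=⊤  stable
  step 9. node 2  ⊔preds=⊤  new=⊤  stable
  step 10. node 3  ⊔preds=0  new=4  old=⊥  +wl: 5
  step 11. node 5  ⊔preds=⊤  new=⊤  old=0  +wl: 1,4
  step 12. node 1  ⊔preds=⊤  new=⊤  stable
  step 13. node 4  ⊔preds=⊤  new=⊤  old=0  +wl: 1,2,3,5
  step 14. node 1  ⊔preds=⊤  new=⊤  stable
  step 15. node 2  ⊔preds=⊤  new=⊤  stable
  step 16. node 3  ⊔preds=⊤  new=⊤  old=4  +wl: 
  step 17. node 5  ⊔preds=⊤  new=⊤  stable

Least fixpoint reached:
  node 0: 1
  node 1: ⊤
  node 2: ⊤
  node 3: ⊤
  node 4: ⊤
  node 5: ⊤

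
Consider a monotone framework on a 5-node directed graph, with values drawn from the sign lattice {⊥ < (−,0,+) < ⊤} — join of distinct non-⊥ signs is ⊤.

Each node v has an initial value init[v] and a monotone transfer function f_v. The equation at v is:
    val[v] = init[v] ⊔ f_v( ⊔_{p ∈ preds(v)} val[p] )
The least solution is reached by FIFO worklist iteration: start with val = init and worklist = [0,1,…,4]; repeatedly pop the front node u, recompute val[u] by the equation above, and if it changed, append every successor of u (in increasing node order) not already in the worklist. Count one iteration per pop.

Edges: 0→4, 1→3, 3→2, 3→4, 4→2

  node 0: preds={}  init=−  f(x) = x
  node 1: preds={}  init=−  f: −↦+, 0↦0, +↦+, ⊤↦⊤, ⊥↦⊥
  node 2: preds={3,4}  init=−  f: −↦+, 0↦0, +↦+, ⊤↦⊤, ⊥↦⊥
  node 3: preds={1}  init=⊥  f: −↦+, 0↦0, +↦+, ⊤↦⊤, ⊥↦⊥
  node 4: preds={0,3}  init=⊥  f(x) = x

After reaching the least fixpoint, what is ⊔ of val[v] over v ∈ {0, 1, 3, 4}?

⊤

Iteration log — 6 steps:
  step 1. node 0  ⊔preds=⊥  new=−  stable
  step 2. node 1  ⊔preds=⊥  new=−  stable
  step 3. node 2  ⊔preds=⊥  new=−  stable
  step 4. node 3  ⊔preds=−  new=+  old=⊥  +wl: 2
  step 5. node 4  ⊔preds=⊤  new=⊤  old=⊥  +wl: 
  step 6. node 2  ⊔preds=⊤  new=⊤  old=−  +wl: 

Least fixpoint reached:
  node 0: −
  node 1: −
  node 2: ⊤
  node 3: +
  node 4: ⊤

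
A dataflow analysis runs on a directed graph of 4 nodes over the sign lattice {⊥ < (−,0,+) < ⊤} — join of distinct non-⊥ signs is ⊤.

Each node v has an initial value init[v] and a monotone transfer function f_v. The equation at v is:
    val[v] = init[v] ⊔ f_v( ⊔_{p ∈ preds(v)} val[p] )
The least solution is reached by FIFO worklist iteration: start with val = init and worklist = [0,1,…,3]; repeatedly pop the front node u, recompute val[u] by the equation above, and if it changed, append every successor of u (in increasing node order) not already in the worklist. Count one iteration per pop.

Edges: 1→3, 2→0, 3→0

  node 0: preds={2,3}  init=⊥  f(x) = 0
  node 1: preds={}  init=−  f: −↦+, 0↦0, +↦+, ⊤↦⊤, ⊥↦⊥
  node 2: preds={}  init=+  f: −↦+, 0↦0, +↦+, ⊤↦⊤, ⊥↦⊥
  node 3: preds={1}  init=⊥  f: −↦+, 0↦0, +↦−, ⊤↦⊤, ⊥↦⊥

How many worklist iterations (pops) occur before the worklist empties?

5

Worklist (5 pops):
  #1 pop 0: in=+ → 0 (was ⊥); enqueue []
  #2 pop 1: in=⊥ → − (no change)
  #3 pop 2: in=⊥ → + (no change)
  #4 pop 3: in=− → + (was ⊥); enqueue [0]
  #5 pop 0: in=+ → 0 (no change)

Fixpoint:
  val[0] = 0
  val[1] = −
  val[2] = +
  val[3] = +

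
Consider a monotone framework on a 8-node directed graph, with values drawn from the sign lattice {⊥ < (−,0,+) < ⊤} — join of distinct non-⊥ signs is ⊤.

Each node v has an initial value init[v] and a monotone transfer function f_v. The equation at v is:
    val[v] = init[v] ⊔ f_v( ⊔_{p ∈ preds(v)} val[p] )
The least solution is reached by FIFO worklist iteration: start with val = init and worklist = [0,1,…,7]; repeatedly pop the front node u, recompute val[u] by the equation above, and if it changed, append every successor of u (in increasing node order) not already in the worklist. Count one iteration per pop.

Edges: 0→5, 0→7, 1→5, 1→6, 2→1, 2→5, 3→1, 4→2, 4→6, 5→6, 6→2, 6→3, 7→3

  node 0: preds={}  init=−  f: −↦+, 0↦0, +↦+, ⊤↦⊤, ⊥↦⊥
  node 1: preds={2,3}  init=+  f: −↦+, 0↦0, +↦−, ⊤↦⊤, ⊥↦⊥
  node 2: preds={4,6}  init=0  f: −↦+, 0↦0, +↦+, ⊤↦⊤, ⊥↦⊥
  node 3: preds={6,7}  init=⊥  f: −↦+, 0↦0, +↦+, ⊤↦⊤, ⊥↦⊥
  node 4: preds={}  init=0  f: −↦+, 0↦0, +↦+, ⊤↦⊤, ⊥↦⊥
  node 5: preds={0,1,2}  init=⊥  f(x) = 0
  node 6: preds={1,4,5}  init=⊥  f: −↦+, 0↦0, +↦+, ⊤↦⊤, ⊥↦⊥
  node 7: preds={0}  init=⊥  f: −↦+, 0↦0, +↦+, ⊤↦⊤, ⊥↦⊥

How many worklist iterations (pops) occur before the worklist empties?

12

Worklist (12 pops):
  #1 pop 0: in=⊥ → − (no change)
  #2 pop 1: in=0 → ⊤ (was +); enqueue []
  #3 pop 2: in=0 → 0 (no change)
  #4 pop 3: in=⊥ → ⊥ (no change)
  #5 pop 4: in=⊥ → 0 (no change)
  #6 pop 5: in=⊤ → 0 (was ⊥); enqueue []
  #7 pop 6: in=⊤ → ⊤ (was ⊥); enqueue [2,3]
  #8 pop 7: in=− → + (was ⊥); enqueue []
  #9 pop 2: in=⊤ → ⊤ (was 0); enqueue [1,5]
  #10 pop 3: in=⊤ → ⊤ (was ⊥); enqueue []
  #11 pop 1: in=⊤ → ⊤ (no change)
  #12 pop 5: in=⊤ → 0 (no change)

Fixpoint:
  val[0] = −
  val[1] = ⊤
  val[2] = ⊤
  val[3] = ⊤
  val[4] = 0
  val[5] = 0
  val[6] = ⊤
  val[7] = +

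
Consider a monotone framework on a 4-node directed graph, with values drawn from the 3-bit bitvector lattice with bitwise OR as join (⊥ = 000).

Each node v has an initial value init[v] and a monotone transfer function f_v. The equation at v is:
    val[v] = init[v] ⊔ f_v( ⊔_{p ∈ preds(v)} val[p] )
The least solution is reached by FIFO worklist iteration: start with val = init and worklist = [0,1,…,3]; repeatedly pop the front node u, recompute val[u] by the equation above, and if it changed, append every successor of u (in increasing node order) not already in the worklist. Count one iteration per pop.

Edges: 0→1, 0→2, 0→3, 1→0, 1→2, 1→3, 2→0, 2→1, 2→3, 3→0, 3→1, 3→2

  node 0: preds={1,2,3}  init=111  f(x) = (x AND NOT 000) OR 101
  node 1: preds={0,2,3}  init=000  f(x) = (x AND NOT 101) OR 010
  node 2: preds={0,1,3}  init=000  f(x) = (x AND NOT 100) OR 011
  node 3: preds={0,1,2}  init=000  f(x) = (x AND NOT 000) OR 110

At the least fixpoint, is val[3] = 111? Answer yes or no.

yes

Worklist (7 pops):
  #1 pop 0: in=000 → 111 (no change)
  #2 pop 1: in=111 → 010 (was 000); enqueue [0]
  #3 pop 2: in=111 → 011 (was 000); enqueue [1]
  #4 pop 3: in=111 → 111 (was 000); enqueue [2]
  #5 pop 0: in=111 → 111 (no change)
  #6 pop 1: in=111 → 010 (no change)
  #7 pop 2: in=111 → 011 (no change)

Fixpoint:
  val[0] = 111
  val[1] = 010
  val[2] = 011
  val[3] = 111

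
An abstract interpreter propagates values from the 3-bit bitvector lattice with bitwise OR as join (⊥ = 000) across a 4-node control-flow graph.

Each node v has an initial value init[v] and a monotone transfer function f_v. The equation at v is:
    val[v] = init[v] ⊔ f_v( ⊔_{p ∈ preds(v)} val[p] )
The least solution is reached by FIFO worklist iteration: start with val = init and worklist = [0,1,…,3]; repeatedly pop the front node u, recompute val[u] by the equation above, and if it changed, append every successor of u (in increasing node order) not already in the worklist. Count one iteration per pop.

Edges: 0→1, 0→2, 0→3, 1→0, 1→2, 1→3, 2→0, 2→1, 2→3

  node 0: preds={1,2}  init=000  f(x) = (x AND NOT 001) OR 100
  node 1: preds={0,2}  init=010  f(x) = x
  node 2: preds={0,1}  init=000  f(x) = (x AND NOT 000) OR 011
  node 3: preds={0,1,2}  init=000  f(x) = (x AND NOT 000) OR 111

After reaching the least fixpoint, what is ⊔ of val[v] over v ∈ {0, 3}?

111

Worklist (9 pops):
  #1 pop 0: in=010 → 110 (was 000); enqueue []
  #2 pop 1: in=110 → 110 (was 010); enqueue [0]
  #3 pop 2: in=110 → 111 (was 000); enqueue [1]
  #4 pop 3: in=111 → 111 (was 000); enqueue []
  #5 pop 0: in=111 → 110 (no change)
  #6 pop 1: in=111 → 111 (was 110); enqueue [0,2,3]
  #7 pop 0: in=111 → 110 (no change)
  #8 pop 2: in=111 → 111 (no change)
  #9 pop 3: in=111 → 111 (no change)

Fixpoint:
  val[0] = 110
  val[1] = 111
  val[2] = 111
  val[3] = 111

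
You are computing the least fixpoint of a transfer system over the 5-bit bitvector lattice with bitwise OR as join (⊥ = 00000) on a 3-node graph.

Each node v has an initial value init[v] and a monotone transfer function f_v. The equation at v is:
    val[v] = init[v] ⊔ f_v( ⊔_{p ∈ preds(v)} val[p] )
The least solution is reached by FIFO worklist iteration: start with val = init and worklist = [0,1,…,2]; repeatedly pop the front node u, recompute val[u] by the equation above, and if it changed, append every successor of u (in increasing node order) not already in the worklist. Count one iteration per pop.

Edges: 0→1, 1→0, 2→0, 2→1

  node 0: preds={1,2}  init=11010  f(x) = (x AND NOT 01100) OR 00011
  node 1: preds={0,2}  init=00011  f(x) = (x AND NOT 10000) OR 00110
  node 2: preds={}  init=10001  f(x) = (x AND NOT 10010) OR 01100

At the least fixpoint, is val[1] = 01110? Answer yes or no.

no

Trace (5 dequeues):
  [1] u=0 | in 10011 | out 11011 | prev 11010 | push {}
  [2] u=1 | in 11011 | out 01111 | prev 00011 | push {0}
  [3] u=2 | in 00000 | out 11101 | prev 10001 | push {1}
  [4] u=0 | in 11111 | out 11011 | ==
  [5] u=1 | in 11111 | out 01111 | ==

Converged values:
  [0] 11011
  [1] 01111
  [2] 11101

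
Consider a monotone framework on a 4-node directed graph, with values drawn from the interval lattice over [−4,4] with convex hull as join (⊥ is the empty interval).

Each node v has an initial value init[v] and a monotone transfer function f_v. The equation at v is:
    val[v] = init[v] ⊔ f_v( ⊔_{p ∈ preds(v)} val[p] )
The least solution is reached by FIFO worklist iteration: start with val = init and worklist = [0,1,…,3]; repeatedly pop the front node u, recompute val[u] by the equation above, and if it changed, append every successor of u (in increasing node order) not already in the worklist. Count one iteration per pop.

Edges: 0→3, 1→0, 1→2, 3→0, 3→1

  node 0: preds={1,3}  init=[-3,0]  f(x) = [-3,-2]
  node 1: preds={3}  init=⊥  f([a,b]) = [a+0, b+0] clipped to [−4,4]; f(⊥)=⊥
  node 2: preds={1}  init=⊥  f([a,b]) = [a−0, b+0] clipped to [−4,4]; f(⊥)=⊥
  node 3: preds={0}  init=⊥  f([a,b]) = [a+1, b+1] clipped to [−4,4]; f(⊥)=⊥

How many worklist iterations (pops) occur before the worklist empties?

8

Iteration log — 8 steps:
  step 1. node 0  ⊔preds=⊥  new=[-3,0]  stable
  step 2. node 1  ⊔preds=⊥  new=⊥  stable
  step 3. node 2  ⊔preds=⊥  new=⊥  stable
  step 4. node 3  ⊔preds=[-3,0]  new=[-2,1]  old=⊥  +wl: 0,1
  step 5. node 0  ⊔preds=[-2,1]  new=[-3,0]  stable
  step 6. node 1  ⊔preds=[-2,1]  new=[-2,1]  old=⊥  +wl: 0,2
  step 7. node 0  ⊔preds=[-2,1]  new=[-3,0]  stable
  step 8. node 2  ⊔preds=[-2,1]  new=[-2,1]  old=⊥  +wl: 

Least fixpoint reached:
  node 0: [-3,0]
  node 1: [-2,1]
  node 2: [-2,1]
  node 3: [-2,1]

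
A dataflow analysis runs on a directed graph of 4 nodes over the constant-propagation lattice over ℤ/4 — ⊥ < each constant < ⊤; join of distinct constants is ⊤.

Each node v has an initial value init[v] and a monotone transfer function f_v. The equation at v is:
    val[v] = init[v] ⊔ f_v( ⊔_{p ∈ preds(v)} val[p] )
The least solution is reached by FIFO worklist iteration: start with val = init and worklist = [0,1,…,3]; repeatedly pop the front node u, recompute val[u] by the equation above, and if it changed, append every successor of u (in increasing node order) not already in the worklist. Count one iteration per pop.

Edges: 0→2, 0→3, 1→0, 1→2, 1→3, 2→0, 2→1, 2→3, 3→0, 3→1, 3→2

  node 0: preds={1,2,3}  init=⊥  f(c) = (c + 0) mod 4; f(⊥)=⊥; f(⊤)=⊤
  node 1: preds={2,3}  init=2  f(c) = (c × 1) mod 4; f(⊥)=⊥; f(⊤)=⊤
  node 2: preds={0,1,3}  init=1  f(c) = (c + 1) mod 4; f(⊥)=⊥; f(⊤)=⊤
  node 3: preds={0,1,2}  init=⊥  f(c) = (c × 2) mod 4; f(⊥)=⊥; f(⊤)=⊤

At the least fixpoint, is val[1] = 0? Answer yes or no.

no

Worklist (7 pops):
  #1 pop 0: in=⊤ → ⊤ (was ⊥); enqueue []
  #2 pop 1: in=1 → ⊤ (was 2); enqueue [0]
  #3 pop 2: in=⊤ → ⊤ (was 1); enqueue [1]
  #4 pop 3: in=⊤ → ⊤ (was ⊥); enqueue [2]
  #5 pop 0: in=⊤ → ⊤ (no change)
  #6 pop 1: in=⊤ → ⊤ (no change)
  #7 pop 2: in=⊤ → ⊤ (no change)

Fixpoint:
  val[0] = ⊤
  val[1] = ⊤
  val[2] = ⊤
  val[3] = ⊤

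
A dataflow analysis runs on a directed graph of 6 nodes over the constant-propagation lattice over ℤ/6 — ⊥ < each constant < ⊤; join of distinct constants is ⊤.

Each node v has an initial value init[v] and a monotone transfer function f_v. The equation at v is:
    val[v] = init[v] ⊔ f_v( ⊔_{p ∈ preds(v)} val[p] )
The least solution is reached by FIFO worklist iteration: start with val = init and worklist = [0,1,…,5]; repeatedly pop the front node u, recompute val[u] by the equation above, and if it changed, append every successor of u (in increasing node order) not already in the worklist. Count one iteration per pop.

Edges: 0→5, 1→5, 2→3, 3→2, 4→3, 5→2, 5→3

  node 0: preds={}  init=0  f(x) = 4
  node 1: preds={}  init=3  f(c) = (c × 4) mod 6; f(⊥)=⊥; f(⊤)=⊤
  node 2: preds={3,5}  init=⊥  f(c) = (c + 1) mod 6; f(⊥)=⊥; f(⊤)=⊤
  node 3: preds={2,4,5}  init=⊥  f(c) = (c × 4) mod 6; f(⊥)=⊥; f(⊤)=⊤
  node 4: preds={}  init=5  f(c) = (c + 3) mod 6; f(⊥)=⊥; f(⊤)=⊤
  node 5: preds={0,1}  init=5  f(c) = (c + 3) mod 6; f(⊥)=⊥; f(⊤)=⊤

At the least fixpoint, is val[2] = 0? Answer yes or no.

Trace (8 dequeues):
  [1] u=0 | in ⊥ | out ⊤ | prev 0 | push {}
  [2] u=1 | in ⊥ | out 3 | ==
  [3] u=2 | in 5 | out 0 | prev ⊥ | push {}
  [4] u=3 | in ⊤ | out ⊤ | prev ⊥ | push {2}
  [5] u=4 | in ⊥ | out 5 | ==
  [6] u=5 | in ⊤ | out ⊤ | prev 5 | push {3}
  [7] u=2 | in ⊤ | out ⊤ | prev 0 | push {}
  [8] u=3 | in ⊤ | out ⊤ | ==

Converged values:
  [0] ⊤
  [1] 3
  [2] ⊤
  [3] ⊤
  [4] 5
  [5] ⊤

no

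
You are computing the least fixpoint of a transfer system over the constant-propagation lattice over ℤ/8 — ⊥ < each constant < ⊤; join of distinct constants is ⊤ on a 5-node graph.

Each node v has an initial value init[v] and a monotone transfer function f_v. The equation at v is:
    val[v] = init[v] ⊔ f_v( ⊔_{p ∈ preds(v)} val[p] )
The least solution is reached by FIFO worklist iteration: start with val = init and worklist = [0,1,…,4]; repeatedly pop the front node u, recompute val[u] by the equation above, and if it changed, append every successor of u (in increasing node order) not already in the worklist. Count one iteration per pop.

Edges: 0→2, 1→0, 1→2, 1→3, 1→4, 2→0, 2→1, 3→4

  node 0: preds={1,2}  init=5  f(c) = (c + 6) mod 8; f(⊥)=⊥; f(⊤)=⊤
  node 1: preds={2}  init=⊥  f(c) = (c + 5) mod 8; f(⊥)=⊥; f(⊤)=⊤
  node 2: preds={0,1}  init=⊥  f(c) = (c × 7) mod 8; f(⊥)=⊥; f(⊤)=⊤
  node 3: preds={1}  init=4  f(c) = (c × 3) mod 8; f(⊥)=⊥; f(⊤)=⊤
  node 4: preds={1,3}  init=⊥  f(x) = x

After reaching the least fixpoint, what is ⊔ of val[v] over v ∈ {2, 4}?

⊤

Trace (16 dequeues):
  [1] u=0 | in ⊥ | out 5 | ==
  [2] u=1 | in ⊥ | out ⊥ | ==
  [3] u=2 | in 5 | out 3 | prev ⊥ | push {0,1}
  [4] u=3 | in ⊥ | out 4 | ==
  [5] u=4 | in 4 | out 4 | prev ⊥ | push {}
  [6] u=0 | in 3 | out ⊤ | prev 5 | push {2}
  [7] u=1 | in 3 | out 0 | prev ⊥ | push {0,3,4}
  [8] u=2 | in ⊤ | out ⊤ | prev 3 | push {1}
  [9] u=0 | in ⊤ | out ⊤ | ==
  [10] u=3 | in 0 | out ⊤ | prev 4 | push {}
  [11] u=4 | in ⊤ | out ⊤ | prev 4 | push {}
  [12] u=1 | in ⊤ | out ⊤ | prev 0 | push {0,2,3,4}
  [13] u=0 | in ⊤ | out ⊤ | ==
  [14] u=2 | in ⊤ | out ⊤ | ==
  [15] u=3 | in ⊤ | out ⊤ | ==
  [16] u=4 | in ⊤ | out ⊤ | ==

Converged values:
  [0] ⊤
  [1] ⊤
  [2] ⊤
  [3] ⊤
  [4] ⊤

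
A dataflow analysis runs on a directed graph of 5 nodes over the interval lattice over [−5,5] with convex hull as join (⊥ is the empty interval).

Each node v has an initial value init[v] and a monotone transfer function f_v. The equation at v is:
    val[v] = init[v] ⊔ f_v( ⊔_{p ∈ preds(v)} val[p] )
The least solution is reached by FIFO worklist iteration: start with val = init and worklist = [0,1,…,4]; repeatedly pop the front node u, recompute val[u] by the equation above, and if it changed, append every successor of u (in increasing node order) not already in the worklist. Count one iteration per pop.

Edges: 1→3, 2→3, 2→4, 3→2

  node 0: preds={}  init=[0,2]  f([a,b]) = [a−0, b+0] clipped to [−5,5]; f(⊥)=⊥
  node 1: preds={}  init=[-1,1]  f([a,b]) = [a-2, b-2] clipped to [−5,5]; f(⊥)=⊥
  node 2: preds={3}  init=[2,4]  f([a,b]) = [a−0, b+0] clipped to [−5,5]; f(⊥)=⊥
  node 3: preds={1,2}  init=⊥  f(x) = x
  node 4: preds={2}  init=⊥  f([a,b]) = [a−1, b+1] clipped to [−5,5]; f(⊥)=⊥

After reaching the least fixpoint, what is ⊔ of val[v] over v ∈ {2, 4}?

Iteration log — 8 steps:
  step 1. node 0  ⊔preds=⊥  new=[0,2]  stable
  step 2. node 1  ⊔preds=⊥  new=[-1,1]  stable
  step 3. node 2  ⊔preds=⊥  new=[2,4]  stable
  step 4. node 3  ⊔preds=[-1,4]  new=[-1,4]  old=⊥  +wl: 2
  step 5. node 4  ⊔preds=[2,4]  new=[1,5]  old=⊥  +wl: 
  step 6. node 2  ⊔preds=[-1,4]  new=[-1,4]  old=[2,4]  +wl: 3,4
  step 7. node 3  ⊔preds=[-1,4]  new=[-1,4]  stable
  step 8. node 4  ⊔preds=[-1,4]  new=[-2,5]  old=[1,5]  +wl: 

Least fixpoint reached:
  node 0: [0,2]
  node 1: [-1,1]
  node 2: [-1,4]
  node 3: [-1,4]
  node 4: [-2,5]

[-2,5]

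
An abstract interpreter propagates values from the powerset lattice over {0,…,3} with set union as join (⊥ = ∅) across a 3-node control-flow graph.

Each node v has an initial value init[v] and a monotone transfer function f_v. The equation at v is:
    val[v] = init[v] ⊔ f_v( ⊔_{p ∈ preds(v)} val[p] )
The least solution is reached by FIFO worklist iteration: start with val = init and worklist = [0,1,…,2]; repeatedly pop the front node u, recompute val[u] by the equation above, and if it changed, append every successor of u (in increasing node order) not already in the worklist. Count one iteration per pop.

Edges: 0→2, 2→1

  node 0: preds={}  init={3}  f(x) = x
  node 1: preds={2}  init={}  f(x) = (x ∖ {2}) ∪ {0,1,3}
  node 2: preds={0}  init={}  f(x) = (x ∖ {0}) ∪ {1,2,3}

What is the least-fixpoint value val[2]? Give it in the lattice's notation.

{1,2,3}

Iteration log — 4 steps:
  step 1. node 0  ⊔preds={}  new={3}  stable
  step 2. node 1  ⊔preds={}  new={0,1,3}  old={}  +wl: 
  step 3. node 2  ⊔preds={3}  new={1,2,3}  old={}  +wl: 1
  step 4. node 1  ⊔preds={1,2,3}  new={0,1,3}  stable

Least fixpoint reached:
  node 0: {3}
  node 1: {0,1,3}
  node 2: {1,2,3}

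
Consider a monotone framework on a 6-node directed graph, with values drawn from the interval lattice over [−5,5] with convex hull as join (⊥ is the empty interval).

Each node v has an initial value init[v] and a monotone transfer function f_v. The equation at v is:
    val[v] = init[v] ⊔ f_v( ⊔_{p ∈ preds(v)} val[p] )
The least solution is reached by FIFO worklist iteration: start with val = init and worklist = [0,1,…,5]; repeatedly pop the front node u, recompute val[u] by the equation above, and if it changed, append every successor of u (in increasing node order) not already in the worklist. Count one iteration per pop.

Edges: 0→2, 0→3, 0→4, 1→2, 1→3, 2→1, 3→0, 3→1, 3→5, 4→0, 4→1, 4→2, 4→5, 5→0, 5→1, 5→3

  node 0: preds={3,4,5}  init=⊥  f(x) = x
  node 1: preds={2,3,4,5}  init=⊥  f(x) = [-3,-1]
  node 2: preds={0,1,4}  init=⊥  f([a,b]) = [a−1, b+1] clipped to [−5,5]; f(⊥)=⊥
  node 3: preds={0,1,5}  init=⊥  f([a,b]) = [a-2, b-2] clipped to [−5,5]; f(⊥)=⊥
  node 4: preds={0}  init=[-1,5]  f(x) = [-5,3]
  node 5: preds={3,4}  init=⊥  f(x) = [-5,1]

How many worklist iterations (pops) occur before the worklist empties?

Trace (12 dequeues):
  [1] u=0 | in [-1,5] | out [-1,5] | prev ⊥ | push {}
  [2] u=1 | in [-1,5] | out [-3,-1] | prev ⊥ | push {}
  [3] u=2 | in [-3,5] | out [-4,5] | prev ⊥ | push {1}
  [4] u=3 | in [-3,5] | out [-5,3] | prev ⊥ | push {0}
  [5] u=4 | in [-1,5] | out [-5,5] | prev [-1,5] | push {2}
  [6] u=5 | in [-5,5] | out [-5,1] | prev ⊥ | push {3}
  [7] u=1 | in [-5,5] | out [-3,-1] | ==
  [8] u=0 | in [-5,5] | out [-5,5] | prev [-1,5] | push {4}
  [9] u=2 | in [-5,5] | out [-5,5] | prev [-4,5] | push {1}
  [10] u=3 | in [-5,5] | out [-5,3] | ==
  [11] u=4 | in [-5,5] | out [-5,5] | ==
  [12] u=1 | in [-5,5] | out [-3,-1] | ==

Converged values:
  [0] [-5,5]
  [1] [-3,-1]
  [2] [-5,5]
  [3] [-5,3]
  [4] [-5,5]
  [5] [-5,1]

12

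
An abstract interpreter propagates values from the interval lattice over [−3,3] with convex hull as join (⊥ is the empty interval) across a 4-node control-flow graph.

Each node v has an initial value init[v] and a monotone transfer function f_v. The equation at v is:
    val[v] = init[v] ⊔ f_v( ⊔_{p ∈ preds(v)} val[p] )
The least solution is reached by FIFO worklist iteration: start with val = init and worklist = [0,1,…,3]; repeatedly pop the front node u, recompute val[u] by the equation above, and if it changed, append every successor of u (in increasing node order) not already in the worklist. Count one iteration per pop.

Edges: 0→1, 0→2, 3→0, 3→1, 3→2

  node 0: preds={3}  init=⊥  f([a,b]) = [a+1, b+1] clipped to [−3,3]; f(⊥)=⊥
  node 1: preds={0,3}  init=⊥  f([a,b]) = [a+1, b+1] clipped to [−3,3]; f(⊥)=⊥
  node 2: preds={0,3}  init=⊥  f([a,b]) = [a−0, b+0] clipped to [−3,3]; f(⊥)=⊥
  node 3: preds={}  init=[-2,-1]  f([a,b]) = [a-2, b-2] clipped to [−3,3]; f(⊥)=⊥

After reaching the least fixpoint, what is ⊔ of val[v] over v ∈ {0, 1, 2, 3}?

[-2,1]

Trace (4 dequeues):
  [1] u=0 | in [-2,-1] | out [-1,0] | prev ⊥ | push {}
  [2] u=1 | in [-2,0] | out [-1,1] | prev ⊥ | push {}
  [3] u=2 | in [-2,0] | out [-2,0] | prev ⊥ | push {}
  [4] u=3 | in ⊥ | out [-2,-1] | ==

Converged values:
  [0] [-1,0]
  [1] [-1,1]
  [2] [-2,0]
  [3] [-2,-1]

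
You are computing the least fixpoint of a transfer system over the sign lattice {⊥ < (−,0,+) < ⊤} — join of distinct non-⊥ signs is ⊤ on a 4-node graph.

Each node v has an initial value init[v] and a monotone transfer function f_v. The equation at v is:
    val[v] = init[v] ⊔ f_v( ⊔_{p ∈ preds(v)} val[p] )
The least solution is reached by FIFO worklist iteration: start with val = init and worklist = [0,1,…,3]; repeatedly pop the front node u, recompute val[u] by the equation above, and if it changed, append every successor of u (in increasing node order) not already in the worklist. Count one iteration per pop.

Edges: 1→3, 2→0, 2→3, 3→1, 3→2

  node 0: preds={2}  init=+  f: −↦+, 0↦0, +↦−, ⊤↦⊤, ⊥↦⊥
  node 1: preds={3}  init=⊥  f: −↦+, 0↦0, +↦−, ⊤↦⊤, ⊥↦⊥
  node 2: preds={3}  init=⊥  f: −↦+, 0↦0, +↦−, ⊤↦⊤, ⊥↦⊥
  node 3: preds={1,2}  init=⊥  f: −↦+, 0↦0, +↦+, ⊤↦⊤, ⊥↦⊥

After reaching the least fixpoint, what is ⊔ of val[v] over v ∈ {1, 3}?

⊥

Worklist (4 pops):
  #1 pop 0: in=⊥ → + (no change)
  #2 pop 1: in=⊥ → ⊥ (no change)
  #3 pop 2: in=⊥ → ⊥ (no change)
  #4 pop 3: in=⊥ → ⊥ (no change)

Fixpoint:
  val[0] = +
  val[1] = ⊥
  val[2] = ⊥
  val[3] = ⊥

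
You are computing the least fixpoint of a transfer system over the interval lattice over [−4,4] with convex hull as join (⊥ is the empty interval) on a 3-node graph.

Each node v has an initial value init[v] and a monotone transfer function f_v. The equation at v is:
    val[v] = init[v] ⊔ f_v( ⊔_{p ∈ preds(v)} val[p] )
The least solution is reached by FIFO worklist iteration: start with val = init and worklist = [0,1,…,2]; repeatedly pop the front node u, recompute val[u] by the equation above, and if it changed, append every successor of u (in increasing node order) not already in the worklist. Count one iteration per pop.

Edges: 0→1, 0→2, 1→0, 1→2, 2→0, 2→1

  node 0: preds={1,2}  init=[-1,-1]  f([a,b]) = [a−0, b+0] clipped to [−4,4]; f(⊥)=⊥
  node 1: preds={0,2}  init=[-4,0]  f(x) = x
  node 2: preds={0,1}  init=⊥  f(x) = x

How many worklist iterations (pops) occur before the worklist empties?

Worklist (5 pops):
  #1 pop 0: in=[-4,0] → [-4,0] (was [-1,-1]); enqueue []
  #2 pop 1: in=[-4,0] → [-4,0] (no change)
  #3 pop 2: in=[-4,0] → [-4,0] (was ⊥); enqueue [0,1]
  #4 pop 0: in=[-4,0] → [-4,0] (no change)
  #5 pop 1: in=[-4,0] → [-4,0] (no change)

Fixpoint:
  val[0] = [-4,0]
  val[1] = [-4,0]
  val[2] = [-4,0]

5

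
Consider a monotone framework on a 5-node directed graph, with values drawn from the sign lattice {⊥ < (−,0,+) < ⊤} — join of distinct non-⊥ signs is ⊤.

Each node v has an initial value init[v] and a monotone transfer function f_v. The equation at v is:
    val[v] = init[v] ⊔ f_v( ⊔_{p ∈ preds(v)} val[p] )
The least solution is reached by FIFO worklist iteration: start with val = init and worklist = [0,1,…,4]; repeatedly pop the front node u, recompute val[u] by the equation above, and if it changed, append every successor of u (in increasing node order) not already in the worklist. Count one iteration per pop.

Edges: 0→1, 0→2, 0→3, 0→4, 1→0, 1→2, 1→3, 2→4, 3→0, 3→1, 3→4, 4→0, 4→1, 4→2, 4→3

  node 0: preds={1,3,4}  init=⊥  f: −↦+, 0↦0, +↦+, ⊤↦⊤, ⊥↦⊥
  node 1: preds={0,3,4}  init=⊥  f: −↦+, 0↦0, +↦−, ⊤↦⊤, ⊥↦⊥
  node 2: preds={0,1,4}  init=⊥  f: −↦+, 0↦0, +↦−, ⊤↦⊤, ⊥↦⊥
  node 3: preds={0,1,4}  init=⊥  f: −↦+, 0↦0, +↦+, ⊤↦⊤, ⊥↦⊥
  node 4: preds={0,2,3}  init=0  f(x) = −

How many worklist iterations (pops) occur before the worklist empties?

Iteration log — 12 steps:
  step 1. node 0  ⊔preds=0  new=0  old=⊥  +wl: 
  step 2. node 1  ⊔preds=0  new=0  old=⊥  +wl: 0
  step 3. node 2  ⊔preds=0  new=0  old=⊥  +wl: 
  step 4. node 3  ⊔preds=0  new=0  old=⊥  +wl: 1
  step 5. node 4  ⊔preds=0  new=⊤  old=0  +wl: 2,3
  step 6. node 0  ⊔preds=⊤  new=⊤  old=0  +wl: 4
  step 7. node 1  ⊔preds=⊤  new=⊤  old=0  +wl: 0
  step 8. node 2  ⊔preds=⊤  new=⊤  old=0  +wl: 
  step 9. node 3  ⊔preds=⊤  new=⊤  old=0  +wl: 1
  step 10. node 4  ⊔preds=⊤  new=⊤  stable
  step 11. node 0  ⊔preds=⊤  new=⊤  stable
  step 12. node 1  ⊔preds=⊤  new=⊤  stable

Least fixpoint reached:
  node 0: ⊤
  node 1: ⊤
  node 2: ⊤
  node 3: ⊤
  node 4: ⊤

12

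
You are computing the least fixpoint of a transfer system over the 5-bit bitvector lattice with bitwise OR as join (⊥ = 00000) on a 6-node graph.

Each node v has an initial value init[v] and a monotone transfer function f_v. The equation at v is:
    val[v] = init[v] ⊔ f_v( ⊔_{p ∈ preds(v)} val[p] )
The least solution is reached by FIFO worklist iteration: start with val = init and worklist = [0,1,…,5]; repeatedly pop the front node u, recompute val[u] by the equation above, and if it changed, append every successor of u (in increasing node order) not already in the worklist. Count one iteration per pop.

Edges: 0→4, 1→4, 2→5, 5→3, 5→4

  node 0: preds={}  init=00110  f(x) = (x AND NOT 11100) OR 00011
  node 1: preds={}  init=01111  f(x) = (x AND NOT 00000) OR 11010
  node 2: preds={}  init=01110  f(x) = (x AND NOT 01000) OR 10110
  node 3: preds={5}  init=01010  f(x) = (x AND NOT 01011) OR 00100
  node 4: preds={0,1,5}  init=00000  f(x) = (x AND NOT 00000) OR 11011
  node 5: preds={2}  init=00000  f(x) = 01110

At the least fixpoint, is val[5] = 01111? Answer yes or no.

no

Worklist (8 pops):
  #1 pop 0: in=00000 → 00111 (was 00110); enqueue []
  #2 pop 1: in=00000 → 11111 (was 01111); enqueue []
  #3 pop 2: in=00000 → 11110 (was 01110); enqueue []
  #4 pop 3: in=00000 → 01110 (was 01010); enqueue []
  #5 pop 4: in=11111 → 11111 (was 00000); enqueue []
  #6 pop 5: in=11110 → 01110 (was 00000); enqueue [3,4]
  #7 pop 3: in=01110 → 01110 (no change)
  #8 pop 4: in=11111 → 11111 (no change)

Fixpoint:
  val[0] = 00111
  val[1] = 11111
  val[2] = 11110
  val[3] = 01110
  val[4] = 11111
  val[5] = 01110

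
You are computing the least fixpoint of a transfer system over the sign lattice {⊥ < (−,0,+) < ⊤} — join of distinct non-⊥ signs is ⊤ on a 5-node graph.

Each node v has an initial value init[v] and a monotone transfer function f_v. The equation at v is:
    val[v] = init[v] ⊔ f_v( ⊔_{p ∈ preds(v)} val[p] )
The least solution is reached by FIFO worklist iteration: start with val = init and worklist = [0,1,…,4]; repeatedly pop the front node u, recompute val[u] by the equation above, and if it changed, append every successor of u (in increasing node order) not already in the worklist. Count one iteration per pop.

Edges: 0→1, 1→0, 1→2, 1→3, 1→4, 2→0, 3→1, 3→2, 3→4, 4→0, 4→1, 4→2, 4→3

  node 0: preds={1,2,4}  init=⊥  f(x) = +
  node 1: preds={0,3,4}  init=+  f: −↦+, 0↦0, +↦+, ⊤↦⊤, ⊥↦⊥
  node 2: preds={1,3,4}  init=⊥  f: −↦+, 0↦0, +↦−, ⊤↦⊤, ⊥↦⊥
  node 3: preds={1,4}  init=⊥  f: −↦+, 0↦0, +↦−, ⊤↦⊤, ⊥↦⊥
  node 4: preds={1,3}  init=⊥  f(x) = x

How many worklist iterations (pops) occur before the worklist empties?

Iteration log — 13 steps:
  step 1. node 0  ⊔preds=+  new=+  old=⊥  +wl: 
  step 2. node 1  ⊔preds=+  new=+  stable
  step 3. node 2  ⊔preds=+  new=−  old=⊥  +wl: 0
  step 4. node 3  ⊔preds=+  new=−  old=⊥  +wl: 1,2
  step 5. node 4  ⊔preds=⊤  new=⊤  old=⊥  +wl: 3
  step 6. node 0  ⊔preds=⊤  new=+  stable
  step 7. node 1  ⊔preds=⊤  new=⊤  old=+  +wl: 0,4
  step 8. node 2  ⊔preds=⊤  new=⊤  old=−  +wl: 
  step 9. node 3  ⊔preds=⊤  new=⊤  old=−  +wl: 1,2
  step 10. node 0  ⊔preds=⊤  new=+  stable
  step 11. node 4  ⊔preds=⊤  new=⊤  stable
  step 12. node 1  ⊔preds=⊤  new=⊤  stable
  step 13. node 2  ⊔preds=⊤  new=⊤  stable

Least fixpoint reached:
  node 0: +
  node 1: ⊤
  node 2: ⊤
  node 3: ⊤
  node 4: ⊤

13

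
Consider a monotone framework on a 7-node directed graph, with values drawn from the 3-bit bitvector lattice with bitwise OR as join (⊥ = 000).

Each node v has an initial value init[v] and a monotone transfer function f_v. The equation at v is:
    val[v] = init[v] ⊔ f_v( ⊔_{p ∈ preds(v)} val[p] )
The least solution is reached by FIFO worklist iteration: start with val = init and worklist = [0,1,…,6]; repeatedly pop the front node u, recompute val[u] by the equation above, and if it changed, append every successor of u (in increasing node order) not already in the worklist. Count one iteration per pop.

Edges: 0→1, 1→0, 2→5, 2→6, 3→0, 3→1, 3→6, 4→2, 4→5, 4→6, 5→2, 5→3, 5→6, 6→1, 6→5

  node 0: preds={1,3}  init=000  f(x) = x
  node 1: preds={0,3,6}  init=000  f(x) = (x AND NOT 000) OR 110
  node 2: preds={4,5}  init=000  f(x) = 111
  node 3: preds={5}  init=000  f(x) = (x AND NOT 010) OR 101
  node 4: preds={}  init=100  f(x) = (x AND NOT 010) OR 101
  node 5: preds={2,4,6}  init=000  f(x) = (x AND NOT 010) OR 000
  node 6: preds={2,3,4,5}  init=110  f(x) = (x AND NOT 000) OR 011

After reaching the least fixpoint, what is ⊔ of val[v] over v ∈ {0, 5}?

Trace (13 dequeues):
  [1] u=0 | in 000 | out 000 | ==
  [2] u=1 | in 110 | out 110 | prev 000 | push {0}
  [3] u=2 | in 100 | out 111 | prev 000 | push {}
  [4] u=3 | in 000 | out 101 | prev 000 | push {1}
  [5] u=4 | in 000 | out 101 | prev 100 | push {2}
  [6] u=5 | in 111 | out 101 | prev 000 | push {3}
  [7] u=6 | in 111 | out 111 | prev 110 | push {5}
  [8] u=0 | in 111 | out 111 | prev 000 | push {}
  [9] u=1 | in 111 | out 111 | prev 110 | push {0}
  [10] u=2 | in 101 | out 111 | ==
  [11] u=3 | in 101 | out 101 | ==
  [12] u=5 | in 111 | out 101 | ==
  [13] u=0 | in 111 | out 111 | ==

Converged values:
  [0] 111
  [1] 111
  [2] 111
  [3] 101
  [4] 101
  [5] 101
  [6] 111

111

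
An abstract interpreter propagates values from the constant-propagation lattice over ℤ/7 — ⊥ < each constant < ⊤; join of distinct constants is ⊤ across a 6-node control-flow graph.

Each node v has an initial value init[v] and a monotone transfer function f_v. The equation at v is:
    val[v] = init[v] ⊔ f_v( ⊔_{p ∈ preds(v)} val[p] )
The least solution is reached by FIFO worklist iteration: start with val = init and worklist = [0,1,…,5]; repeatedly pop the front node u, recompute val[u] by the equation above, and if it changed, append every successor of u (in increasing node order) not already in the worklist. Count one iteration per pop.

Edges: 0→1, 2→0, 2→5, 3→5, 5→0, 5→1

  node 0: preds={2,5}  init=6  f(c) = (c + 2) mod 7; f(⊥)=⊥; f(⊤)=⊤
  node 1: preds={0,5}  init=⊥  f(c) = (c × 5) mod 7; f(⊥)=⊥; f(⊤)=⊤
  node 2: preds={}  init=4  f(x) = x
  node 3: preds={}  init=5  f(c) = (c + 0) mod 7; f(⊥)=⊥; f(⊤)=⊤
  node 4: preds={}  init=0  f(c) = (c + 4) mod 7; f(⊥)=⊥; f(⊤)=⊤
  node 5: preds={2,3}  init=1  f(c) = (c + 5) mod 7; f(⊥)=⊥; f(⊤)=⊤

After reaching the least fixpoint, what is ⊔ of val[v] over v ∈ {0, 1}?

Worklist (8 pops):
  #1 pop 0: in=⊤ → ⊤ (was 6); enqueue []
  #2 pop 1: in=⊤ → ⊤ (was ⊥); enqueue []
  #3 pop 2: in=⊥ → 4 (no change)
  #4 pop 3: in=⊥ → 5 (no change)
  #5 pop 4: in=⊥ → 0 (no change)
  #6 pop 5: in=⊤ → ⊤ (was 1); enqueue [0,1]
  #7 pop 0: in=⊤ → ⊤ (no change)
  #8 pop 1: in=⊤ → ⊤ (no change)

Fixpoint:
  val[0] = ⊤
  val[1] = ⊤
  val[2] = 4
  val[3] = 5
  val[4] = 0
  val[5] = ⊤

⊤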